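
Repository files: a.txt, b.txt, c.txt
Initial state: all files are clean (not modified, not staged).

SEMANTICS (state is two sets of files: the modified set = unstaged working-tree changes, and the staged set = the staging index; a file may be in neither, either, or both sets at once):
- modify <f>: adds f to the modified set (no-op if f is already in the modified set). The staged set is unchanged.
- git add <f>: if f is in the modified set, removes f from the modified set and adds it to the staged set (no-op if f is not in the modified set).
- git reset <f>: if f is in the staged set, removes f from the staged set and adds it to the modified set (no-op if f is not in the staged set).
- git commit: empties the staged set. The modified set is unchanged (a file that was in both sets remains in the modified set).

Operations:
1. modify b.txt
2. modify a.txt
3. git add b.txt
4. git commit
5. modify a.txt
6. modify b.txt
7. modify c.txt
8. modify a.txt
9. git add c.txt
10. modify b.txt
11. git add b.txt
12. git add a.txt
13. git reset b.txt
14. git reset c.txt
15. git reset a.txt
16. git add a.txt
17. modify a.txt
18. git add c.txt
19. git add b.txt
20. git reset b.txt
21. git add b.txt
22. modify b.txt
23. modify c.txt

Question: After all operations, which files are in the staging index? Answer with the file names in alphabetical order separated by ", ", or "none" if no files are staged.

Answer: a.txt, b.txt, c.txt

Derivation:
After op 1 (modify b.txt): modified={b.txt} staged={none}
After op 2 (modify a.txt): modified={a.txt, b.txt} staged={none}
After op 3 (git add b.txt): modified={a.txt} staged={b.txt}
After op 4 (git commit): modified={a.txt} staged={none}
After op 5 (modify a.txt): modified={a.txt} staged={none}
After op 6 (modify b.txt): modified={a.txt, b.txt} staged={none}
After op 7 (modify c.txt): modified={a.txt, b.txt, c.txt} staged={none}
After op 8 (modify a.txt): modified={a.txt, b.txt, c.txt} staged={none}
After op 9 (git add c.txt): modified={a.txt, b.txt} staged={c.txt}
After op 10 (modify b.txt): modified={a.txt, b.txt} staged={c.txt}
After op 11 (git add b.txt): modified={a.txt} staged={b.txt, c.txt}
After op 12 (git add a.txt): modified={none} staged={a.txt, b.txt, c.txt}
After op 13 (git reset b.txt): modified={b.txt} staged={a.txt, c.txt}
After op 14 (git reset c.txt): modified={b.txt, c.txt} staged={a.txt}
After op 15 (git reset a.txt): modified={a.txt, b.txt, c.txt} staged={none}
After op 16 (git add a.txt): modified={b.txt, c.txt} staged={a.txt}
After op 17 (modify a.txt): modified={a.txt, b.txt, c.txt} staged={a.txt}
After op 18 (git add c.txt): modified={a.txt, b.txt} staged={a.txt, c.txt}
After op 19 (git add b.txt): modified={a.txt} staged={a.txt, b.txt, c.txt}
After op 20 (git reset b.txt): modified={a.txt, b.txt} staged={a.txt, c.txt}
After op 21 (git add b.txt): modified={a.txt} staged={a.txt, b.txt, c.txt}
After op 22 (modify b.txt): modified={a.txt, b.txt} staged={a.txt, b.txt, c.txt}
After op 23 (modify c.txt): modified={a.txt, b.txt, c.txt} staged={a.txt, b.txt, c.txt}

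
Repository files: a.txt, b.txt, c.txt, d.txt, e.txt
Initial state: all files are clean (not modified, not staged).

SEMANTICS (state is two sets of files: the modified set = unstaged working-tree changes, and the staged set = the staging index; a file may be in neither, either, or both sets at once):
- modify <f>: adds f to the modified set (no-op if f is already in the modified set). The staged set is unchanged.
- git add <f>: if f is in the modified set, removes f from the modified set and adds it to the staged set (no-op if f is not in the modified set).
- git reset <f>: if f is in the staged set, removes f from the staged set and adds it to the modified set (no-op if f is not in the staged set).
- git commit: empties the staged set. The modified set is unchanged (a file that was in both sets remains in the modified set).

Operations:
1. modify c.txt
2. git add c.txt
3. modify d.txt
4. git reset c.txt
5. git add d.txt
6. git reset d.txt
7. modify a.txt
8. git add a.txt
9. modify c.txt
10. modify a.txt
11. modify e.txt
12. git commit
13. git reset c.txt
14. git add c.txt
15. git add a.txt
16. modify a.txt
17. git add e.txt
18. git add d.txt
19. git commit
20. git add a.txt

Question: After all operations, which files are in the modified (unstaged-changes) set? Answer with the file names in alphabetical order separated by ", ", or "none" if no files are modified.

After op 1 (modify c.txt): modified={c.txt} staged={none}
After op 2 (git add c.txt): modified={none} staged={c.txt}
After op 3 (modify d.txt): modified={d.txt} staged={c.txt}
After op 4 (git reset c.txt): modified={c.txt, d.txt} staged={none}
After op 5 (git add d.txt): modified={c.txt} staged={d.txt}
After op 6 (git reset d.txt): modified={c.txt, d.txt} staged={none}
After op 7 (modify a.txt): modified={a.txt, c.txt, d.txt} staged={none}
After op 8 (git add a.txt): modified={c.txt, d.txt} staged={a.txt}
After op 9 (modify c.txt): modified={c.txt, d.txt} staged={a.txt}
After op 10 (modify a.txt): modified={a.txt, c.txt, d.txt} staged={a.txt}
After op 11 (modify e.txt): modified={a.txt, c.txt, d.txt, e.txt} staged={a.txt}
After op 12 (git commit): modified={a.txt, c.txt, d.txt, e.txt} staged={none}
After op 13 (git reset c.txt): modified={a.txt, c.txt, d.txt, e.txt} staged={none}
After op 14 (git add c.txt): modified={a.txt, d.txt, e.txt} staged={c.txt}
After op 15 (git add a.txt): modified={d.txt, e.txt} staged={a.txt, c.txt}
After op 16 (modify a.txt): modified={a.txt, d.txt, e.txt} staged={a.txt, c.txt}
After op 17 (git add e.txt): modified={a.txt, d.txt} staged={a.txt, c.txt, e.txt}
After op 18 (git add d.txt): modified={a.txt} staged={a.txt, c.txt, d.txt, e.txt}
After op 19 (git commit): modified={a.txt} staged={none}
After op 20 (git add a.txt): modified={none} staged={a.txt}

Answer: none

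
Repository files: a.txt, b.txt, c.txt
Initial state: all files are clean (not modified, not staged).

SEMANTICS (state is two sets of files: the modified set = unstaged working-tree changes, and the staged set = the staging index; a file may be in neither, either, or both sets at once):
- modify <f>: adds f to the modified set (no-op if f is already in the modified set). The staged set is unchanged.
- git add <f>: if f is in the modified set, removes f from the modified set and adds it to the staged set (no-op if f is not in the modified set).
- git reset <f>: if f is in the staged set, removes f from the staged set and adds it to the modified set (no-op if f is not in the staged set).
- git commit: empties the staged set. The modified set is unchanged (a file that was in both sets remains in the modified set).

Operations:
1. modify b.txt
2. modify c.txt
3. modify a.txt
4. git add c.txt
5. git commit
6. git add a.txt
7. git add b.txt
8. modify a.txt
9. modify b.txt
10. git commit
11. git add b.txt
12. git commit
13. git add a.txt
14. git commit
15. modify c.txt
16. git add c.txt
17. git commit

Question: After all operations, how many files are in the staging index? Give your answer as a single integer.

Answer: 0

Derivation:
After op 1 (modify b.txt): modified={b.txt} staged={none}
After op 2 (modify c.txt): modified={b.txt, c.txt} staged={none}
After op 3 (modify a.txt): modified={a.txt, b.txt, c.txt} staged={none}
After op 4 (git add c.txt): modified={a.txt, b.txt} staged={c.txt}
After op 5 (git commit): modified={a.txt, b.txt} staged={none}
After op 6 (git add a.txt): modified={b.txt} staged={a.txt}
After op 7 (git add b.txt): modified={none} staged={a.txt, b.txt}
After op 8 (modify a.txt): modified={a.txt} staged={a.txt, b.txt}
After op 9 (modify b.txt): modified={a.txt, b.txt} staged={a.txt, b.txt}
After op 10 (git commit): modified={a.txt, b.txt} staged={none}
After op 11 (git add b.txt): modified={a.txt} staged={b.txt}
After op 12 (git commit): modified={a.txt} staged={none}
After op 13 (git add a.txt): modified={none} staged={a.txt}
After op 14 (git commit): modified={none} staged={none}
After op 15 (modify c.txt): modified={c.txt} staged={none}
After op 16 (git add c.txt): modified={none} staged={c.txt}
After op 17 (git commit): modified={none} staged={none}
Final staged set: {none} -> count=0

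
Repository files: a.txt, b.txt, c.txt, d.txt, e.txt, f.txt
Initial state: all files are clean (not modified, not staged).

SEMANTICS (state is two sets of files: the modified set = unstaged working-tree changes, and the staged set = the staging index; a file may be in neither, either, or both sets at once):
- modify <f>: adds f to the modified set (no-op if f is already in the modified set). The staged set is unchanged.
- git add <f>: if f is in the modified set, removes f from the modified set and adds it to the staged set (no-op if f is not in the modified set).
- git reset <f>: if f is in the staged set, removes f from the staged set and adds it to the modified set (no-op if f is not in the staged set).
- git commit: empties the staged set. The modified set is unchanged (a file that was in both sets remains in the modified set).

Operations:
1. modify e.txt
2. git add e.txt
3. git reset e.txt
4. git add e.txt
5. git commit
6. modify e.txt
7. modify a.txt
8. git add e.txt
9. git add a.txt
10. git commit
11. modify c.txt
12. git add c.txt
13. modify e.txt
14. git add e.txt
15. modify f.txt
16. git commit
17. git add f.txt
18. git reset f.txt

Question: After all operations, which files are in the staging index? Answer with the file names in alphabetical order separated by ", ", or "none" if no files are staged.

Answer: none

Derivation:
After op 1 (modify e.txt): modified={e.txt} staged={none}
After op 2 (git add e.txt): modified={none} staged={e.txt}
After op 3 (git reset e.txt): modified={e.txt} staged={none}
After op 4 (git add e.txt): modified={none} staged={e.txt}
After op 5 (git commit): modified={none} staged={none}
After op 6 (modify e.txt): modified={e.txt} staged={none}
After op 7 (modify a.txt): modified={a.txt, e.txt} staged={none}
After op 8 (git add e.txt): modified={a.txt} staged={e.txt}
After op 9 (git add a.txt): modified={none} staged={a.txt, e.txt}
After op 10 (git commit): modified={none} staged={none}
After op 11 (modify c.txt): modified={c.txt} staged={none}
After op 12 (git add c.txt): modified={none} staged={c.txt}
After op 13 (modify e.txt): modified={e.txt} staged={c.txt}
After op 14 (git add e.txt): modified={none} staged={c.txt, e.txt}
After op 15 (modify f.txt): modified={f.txt} staged={c.txt, e.txt}
After op 16 (git commit): modified={f.txt} staged={none}
After op 17 (git add f.txt): modified={none} staged={f.txt}
After op 18 (git reset f.txt): modified={f.txt} staged={none}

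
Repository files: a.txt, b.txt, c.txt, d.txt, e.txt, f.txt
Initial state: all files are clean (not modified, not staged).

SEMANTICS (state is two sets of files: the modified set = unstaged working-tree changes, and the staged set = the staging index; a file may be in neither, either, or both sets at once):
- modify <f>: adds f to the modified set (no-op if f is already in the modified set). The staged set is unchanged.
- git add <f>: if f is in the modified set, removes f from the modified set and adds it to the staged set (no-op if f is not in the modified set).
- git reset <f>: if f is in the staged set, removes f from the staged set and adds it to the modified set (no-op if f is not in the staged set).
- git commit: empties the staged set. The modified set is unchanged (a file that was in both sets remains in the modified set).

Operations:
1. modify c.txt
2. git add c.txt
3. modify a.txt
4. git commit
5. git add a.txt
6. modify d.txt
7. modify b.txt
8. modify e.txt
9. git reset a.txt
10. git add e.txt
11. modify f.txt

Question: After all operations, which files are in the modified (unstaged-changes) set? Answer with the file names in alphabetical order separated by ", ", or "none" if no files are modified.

After op 1 (modify c.txt): modified={c.txt} staged={none}
After op 2 (git add c.txt): modified={none} staged={c.txt}
After op 3 (modify a.txt): modified={a.txt} staged={c.txt}
After op 4 (git commit): modified={a.txt} staged={none}
After op 5 (git add a.txt): modified={none} staged={a.txt}
After op 6 (modify d.txt): modified={d.txt} staged={a.txt}
After op 7 (modify b.txt): modified={b.txt, d.txt} staged={a.txt}
After op 8 (modify e.txt): modified={b.txt, d.txt, e.txt} staged={a.txt}
After op 9 (git reset a.txt): modified={a.txt, b.txt, d.txt, e.txt} staged={none}
After op 10 (git add e.txt): modified={a.txt, b.txt, d.txt} staged={e.txt}
After op 11 (modify f.txt): modified={a.txt, b.txt, d.txt, f.txt} staged={e.txt}

Answer: a.txt, b.txt, d.txt, f.txt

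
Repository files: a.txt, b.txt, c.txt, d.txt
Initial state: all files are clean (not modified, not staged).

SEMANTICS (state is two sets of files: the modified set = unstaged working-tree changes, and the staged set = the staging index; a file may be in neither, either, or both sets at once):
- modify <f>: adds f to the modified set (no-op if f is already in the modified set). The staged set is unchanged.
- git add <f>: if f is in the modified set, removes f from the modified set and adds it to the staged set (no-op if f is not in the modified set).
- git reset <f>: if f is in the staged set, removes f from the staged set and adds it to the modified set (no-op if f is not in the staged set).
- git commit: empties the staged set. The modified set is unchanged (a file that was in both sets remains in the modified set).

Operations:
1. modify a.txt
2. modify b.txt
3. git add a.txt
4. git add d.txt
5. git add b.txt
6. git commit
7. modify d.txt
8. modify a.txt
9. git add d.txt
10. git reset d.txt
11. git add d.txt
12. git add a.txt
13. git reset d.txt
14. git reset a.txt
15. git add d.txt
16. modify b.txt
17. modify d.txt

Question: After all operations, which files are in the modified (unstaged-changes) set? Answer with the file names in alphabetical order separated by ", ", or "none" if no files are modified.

After op 1 (modify a.txt): modified={a.txt} staged={none}
After op 2 (modify b.txt): modified={a.txt, b.txt} staged={none}
After op 3 (git add a.txt): modified={b.txt} staged={a.txt}
After op 4 (git add d.txt): modified={b.txt} staged={a.txt}
After op 5 (git add b.txt): modified={none} staged={a.txt, b.txt}
After op 6 (git commit): modified={none} staged={none}
After op 7 (modify d.txt): modified={d.txt} staged={none}
After op 8 (modify a.txt): modified={a.txt, d.txt} staged={none}
After op 9 (git add d.txt): modified={a.txt} staged={d.txt}
After op 10 (git reset d.txt): modified={a.txt, d.txt} staged={none}
After op 11 (git add d.txt): modified={a.txt} staged={d.txt}
After op 12 (git add a.txt): modified={none} staged={a.txt, d.txt}
After op 13 (git reset d.txt): modified={d.txt} staged={a.txt}
After op 14 (git reset a.txt): modified={a.txt, d.txt} staged={none}
After op 15 (git add d.txt): modified={a.txt} staged={d.txt}
After op 16 (modify b.txt): modified={a.txt, b.txt} staged={d.txt}
After op 17 (modify d.txt): modified={a.txt, b.txt, d.txt} staged={d.txt}

Answer: a.txt, b.txt, d.txt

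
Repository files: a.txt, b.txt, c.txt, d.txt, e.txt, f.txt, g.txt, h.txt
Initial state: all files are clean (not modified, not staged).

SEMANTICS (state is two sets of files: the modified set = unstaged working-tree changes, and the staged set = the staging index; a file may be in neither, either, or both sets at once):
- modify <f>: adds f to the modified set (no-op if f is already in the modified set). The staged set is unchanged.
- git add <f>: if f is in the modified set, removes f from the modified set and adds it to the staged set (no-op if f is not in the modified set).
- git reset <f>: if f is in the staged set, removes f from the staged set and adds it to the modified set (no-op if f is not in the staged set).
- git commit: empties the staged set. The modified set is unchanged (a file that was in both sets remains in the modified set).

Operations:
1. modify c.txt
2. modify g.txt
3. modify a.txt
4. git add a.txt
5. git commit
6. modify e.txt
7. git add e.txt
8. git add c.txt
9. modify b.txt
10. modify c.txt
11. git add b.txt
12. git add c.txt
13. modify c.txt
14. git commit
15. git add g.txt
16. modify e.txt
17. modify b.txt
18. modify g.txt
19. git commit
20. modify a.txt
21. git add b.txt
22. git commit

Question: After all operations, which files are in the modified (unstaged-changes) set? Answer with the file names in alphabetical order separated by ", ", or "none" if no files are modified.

After op 1 (modify c.txt): modified={c.txt} staged={none}
After op 2 (modify g.txt): modified={c.txt, g.txt} staged={none}
After op 3 (modify a.txt): modified={a.txt, c.txt, g.txt} staged={none}
After op 4 (git add a.txt): modified={c.txt, g.txt} staged={a.txt}
After op 5 (git commit): modified={c.txt, g.txt} staged={none}
After op 6 (modify e.txt): modified={c.txt, e.txt, g.txt} staged={none}
After op 7 (git add e.txt): modified={c.txt, g.txt} staged={e.txt}
After op 8 (git add c.txt): modified={g.txt} staged={c.txt, e.txt}
After op 9 (modify b.txt): modified={b.txt, g.txt} staged={c.txt, e.txt}
After op 10 (modify c.txt): modified={b.txt, c.txt, g.txt} staged={c.txt, e.txt}
After op 11 (git add b.txt): modified={c.txt, g.txt} staged={b.txt, c.txt, e.txt}
After op 12 (git add c.txt): modified={g.txt} staged={b.txt, c.txt, e.txt}
After op 13 (modify c.txt): modified={c.txt, g.txt} staged={b.txt, c.txt, e.txt}
After op 14 (git commit): modified={c.txt, g.txt} staged={none}
After op 15 (git add g.txt): modified={c.txt} staged={g.txt}
After op 16 (modify e.txt): modified={c.txt, e.txt} staged={g.txt}
After op 17 (modify b.txt): modified={b.txt, c.txt, e.txt} staged={g.txt}
After op 18 (modify g.txt): modified={b.txt, c.txt, e.txt, g.txt} staged={g.txt}
After op 19 (git commit): modified={b.txt, c.txt, e.txt, g.txt} staged={none}
After op 20 (modify a.txt): modified={a.txt, b.txt, c.txt, e.txt, g.txt} staged={none}
After op 21 (git add b.txt): modified={a.txt, c.txt, e.txt, g.txt} staged={b.txt}
After op 22 (git commit): modified={a.txt, c.txt, e.txt, g.txt} staged={none}

Answer: a.txt, c.txt, e.txt, g.txt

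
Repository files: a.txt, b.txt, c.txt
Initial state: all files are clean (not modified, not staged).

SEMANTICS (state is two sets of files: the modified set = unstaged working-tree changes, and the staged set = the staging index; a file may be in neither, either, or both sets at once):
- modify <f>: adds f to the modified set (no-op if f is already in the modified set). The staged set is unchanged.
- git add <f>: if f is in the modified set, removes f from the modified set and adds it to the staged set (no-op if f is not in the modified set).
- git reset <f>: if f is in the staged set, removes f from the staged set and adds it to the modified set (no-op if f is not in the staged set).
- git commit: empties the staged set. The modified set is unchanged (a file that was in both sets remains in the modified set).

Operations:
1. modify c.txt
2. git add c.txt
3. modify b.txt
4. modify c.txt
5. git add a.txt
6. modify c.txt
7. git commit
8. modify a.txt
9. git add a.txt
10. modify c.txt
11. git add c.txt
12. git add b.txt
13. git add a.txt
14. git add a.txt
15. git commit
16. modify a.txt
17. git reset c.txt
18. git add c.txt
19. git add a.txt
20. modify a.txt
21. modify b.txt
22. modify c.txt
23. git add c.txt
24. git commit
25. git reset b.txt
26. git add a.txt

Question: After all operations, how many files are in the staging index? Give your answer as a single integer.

Answer: 1

Derivation:
After op 1 (modify c.txt): modified={c.txt} staged={none}
After op 2 (git add c.txt): modified={none} staged={c.txt}
After op 3 (modify b.txt): modified={b.txt} staged={c.txt}
After op 4 (modify c.txt): modified={b.txt, c.txt} staged={c.txt}
After op 5 (git add a.txt): modified={b.txt, c.txt} staged={c.txt}
After op 6 (modify c.txt): modified={b.txt, c.txt} staged={c.txt}
After op 7 (git commit): modified={b.txt, c.txt} staged={none}
After op 8 (modify a.txt): modified={a.txt, b.txt, c.txt} staged={none}
After op 9 (git add a.txt): modified={b.txt, c.txt} staged={a.txt}
After op 10 (modify c.txt): modified={b.txt, c.txt} staged={a.txt}
After op 11 (git add c.txt): modified={b.txt} staged={a.txt, c.txt}
After op 12 (git add b.txt): modified={none} staged={a.txt, b.txt, c.txt}
After op 13 (git add a.txt): modified={none} staged={a.txt, b.txt, c.txt}
After op 14 (git add a.txt): modified={none} staged={a.txt, b.txt, c.txt}
After op 15 (git commit): modified={none} staged={none}
After op 16 (modify a.txt): modified={a.txt} staged={none}
After op 17 (git reset c.txt): modified={a.txt} staged={none}
After op 18 (git add c.txt): modified={a.txt} staged={none}
After op 19 (git add a.txt): modified={none} staged={a.txt}
After op 20 (modify a.txt): modified={a.txt} staged={a.txt}
After op 21 (modify b.txt): modified={a.txt, b.txt} staged={a.txt}
After op 22 (modify c.txt): modified={a.txt, b.txt, c.txt} staged={a.txt}
After op 23 (git add c.txt): modified={a.txt, b.txt} staged={a.txt, c.txt}
After op 24 (git commit): modified={a.txt, b.txt} staged={none}
After op 25 (git reset b.txt): modified={a.txt, b.txt} staged={none}
After op 26 (git add a.txt): modified={b.txt} staged={a.txt}
Final staged set: {a.txt} -> count=1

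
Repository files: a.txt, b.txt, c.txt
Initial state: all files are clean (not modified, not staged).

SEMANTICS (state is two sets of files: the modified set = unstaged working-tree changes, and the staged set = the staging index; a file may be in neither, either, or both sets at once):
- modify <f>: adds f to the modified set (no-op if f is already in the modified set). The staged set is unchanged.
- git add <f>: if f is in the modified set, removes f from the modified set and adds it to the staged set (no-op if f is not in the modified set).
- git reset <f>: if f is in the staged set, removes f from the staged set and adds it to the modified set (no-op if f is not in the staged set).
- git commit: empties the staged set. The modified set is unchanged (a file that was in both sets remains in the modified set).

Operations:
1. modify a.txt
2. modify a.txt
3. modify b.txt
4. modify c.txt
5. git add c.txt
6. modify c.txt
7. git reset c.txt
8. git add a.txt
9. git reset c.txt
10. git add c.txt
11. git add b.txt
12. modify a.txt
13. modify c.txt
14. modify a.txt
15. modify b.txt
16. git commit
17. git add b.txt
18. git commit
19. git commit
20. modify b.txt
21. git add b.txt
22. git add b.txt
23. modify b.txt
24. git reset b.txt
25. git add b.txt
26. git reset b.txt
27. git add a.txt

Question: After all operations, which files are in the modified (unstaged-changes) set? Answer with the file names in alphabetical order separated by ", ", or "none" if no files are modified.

After op 1 (modify a.txt): modified={a.txt} staged={none}
After op 2 (modify a.txt): modified={a.txt} staged={none}
After op 3 (modify b.txt): modified={a.txt, b.txt} staged={none}
After op 4 (modify c.txt): modified={a.txt, b.txt, c.txt} staged={none}
After op 5 (git add c.txt): modified={a.txt, b.txt} staged={c.txt}
After op 6 (modify c.txt): modified={a.txt, b.txt, c.txt} staged={c.txt}
After op 7 (git reset c.txt): modified={a.txt, b.txt, c.txt} staged={none}
After op 8 (git add a.txt): modified={b.txt, c.txt} staged={a.txt}
After op 9 (git reset c.txt): modified={b.txt, c.txt} staged={a.txt}
After op 10 (git add c.txt): modified={b.txt} staged={a.txt, c.txt}
After op 11 (git add b.txt): modified={none} staged={a.txt, b.txt, c.txt}
After op 12 (modify a.txt): modified={a.txt} staged={a.txt, b.txt, c.txt}
After op 13 (modify c.txt): modified={a.txt, c.txt} staged={a.txt, b.txt, c.txt}
After op 14 (modify a.txt): modified={a.txt, c.txt} staged={a.txt, b.txt, c.txt}
After op 15 (modify b.txt): modified={a.txt, b.txt, c.txt} staged={a.txt, b.txt, c.txt}
After op 16 (git commit): modified={a.txt, b.txt, c.txt} staged={none}
After op 17 (git add b.txt): modified={a.txt, c.txt} staged={b.txt}
After op 18 (git commit): modified={a.txt, c.txt} staged={none}
After op 19 (git commit): modified={a.txt, c.txt} staged={none}
After op 20 (modify b.txt): modified={a.txt, b.txt, c.txt} staged={none}
After op 21 (git add b.txt): modified={a.txt, c.txt} staged={b.txt}
After op 22 (git add b.txt): modified={a.txt, c.txt} staged={b.txt}
After op 23 (modify b.txt): modified={a.txt, b.txt, c.txt} staged={b.txt}
After op 24 (git reset b.txt): modified={a.txt, b.txt, c.txt} staged={none}
After op 25 (git add b.txt): modified={a.txt, c.txt} staged={b.txt}
After op 26 (git reset b.txt): modified={a.txt, b.txt, c.txt} staged={none}
After op 27 (git add a.txt): modified={b.txt, c.txt} staged={a.txt}

Answer: b.txt, c.txt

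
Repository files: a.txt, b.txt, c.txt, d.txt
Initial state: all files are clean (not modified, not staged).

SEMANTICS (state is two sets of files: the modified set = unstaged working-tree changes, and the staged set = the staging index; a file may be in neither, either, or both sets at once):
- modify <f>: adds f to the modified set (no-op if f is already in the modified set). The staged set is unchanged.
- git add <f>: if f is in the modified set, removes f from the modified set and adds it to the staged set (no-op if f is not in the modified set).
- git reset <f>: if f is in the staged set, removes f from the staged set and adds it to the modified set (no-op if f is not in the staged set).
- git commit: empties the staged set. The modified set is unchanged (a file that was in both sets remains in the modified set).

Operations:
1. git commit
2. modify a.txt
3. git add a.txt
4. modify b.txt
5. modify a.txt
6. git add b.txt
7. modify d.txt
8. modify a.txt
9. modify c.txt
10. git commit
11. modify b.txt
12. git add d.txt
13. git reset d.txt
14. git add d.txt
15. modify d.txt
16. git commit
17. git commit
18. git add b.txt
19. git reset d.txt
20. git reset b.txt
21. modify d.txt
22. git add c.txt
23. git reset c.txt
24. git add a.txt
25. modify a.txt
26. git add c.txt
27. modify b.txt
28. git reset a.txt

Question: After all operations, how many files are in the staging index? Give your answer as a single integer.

After op 1 (git commit): modified={none} staged={none}
After op 2 (modify a.txt): modified={a.txt} staged={none}
After op 3 (git add a.txt): modified={none} staged={a.txt}
After op 4 (modify b.txt): modified={b.txt} staged={a.txt}
After op 5 (modify a.txt): modified={a.txt, b.txt} staged={a.txt}
After op 6 (git add b.txt): modified={a.txt} staged={a.txt, b.txt}
After op 7 (modify d.txt): modified={a.txt, d.txt} staged={a.txt, b.txt}
After op 8 (modify a.txt): modified={a.txt, d.txt} staged={a.txt, b.txt}
After op 9 (modify c.txt): modified={a.txt, c.txt, d.txt} staged={a.txt, b.txt}
After op 10 (git commit): modified={a.txt, c.txt, d.txt} staged={none}
After op 11 (modify b.txt): modified={a.txt, b.txt, c.txt, d.txt} staged={none}
After op 12 (git add d.txt): modified={a.txt, b.txt, c.txt} staged={d.txt}
After op 13 (git reset d.txt): modified={a.txt, b.txt, c.txt, d.txt} staged={none}
After op 14 (git add d.txt): modified={a.txt, b.txt, c.txt} staged={d.txt}
After op 15 (modify d.txt): modified={a.txt, b.txt, c.txt, d.txt} staged={d.txt}
After op 16 (git commit): modified={a.txt, b.txt, c.txt, d.txt} staged={none}
After op 17 (git commit): modified={a.txt, b.txt, c.txt, d.txt} staged={none}
After op 18 (git add b.txt): modified={a.txt, c.txt, d.txt} staged={b.txt}
After op 19 (git reset d.txt): modified={a.txt, c.txt, d.txt} staged={b.txt}
After op 20 (git reset b.txt): modified={a.txt, b.txt, c.txt, d.txt} staged={none}
After op 21 (modify d.txt): modified={a.txt, b.txt, c.txt, d.txt} staged={none}
After op 22 (git add c.txt): modified={a.txt, b.txt, d.txt} staged={c.txt}
After op 23 (git reset c.txt): modified={a.txt, b.txt, c.txt, d.txt} staged={none}
After op 24 (git add a.txt): modified={b.txt, c.txt, d.txt} staged={a.txt}
After op 25 (modify a.txt): modified={a.txt, b.txt, c.txt, d.txt} staged={a.txt}
After op 26 (git add c.txt): modified={a.txt, b.txt, d.txt} staged={a.txt, c.txt}
After op 27 (modify b.txt): modified={a.txt, b.txt, d.txt} staged={a.txt, c.txt}
After op 28 (git reset a.txt): modified={a.txt, b.txt, d.txt} staged={c.txt}
Final staged set: {c.txt} -> count=1

Answer: 1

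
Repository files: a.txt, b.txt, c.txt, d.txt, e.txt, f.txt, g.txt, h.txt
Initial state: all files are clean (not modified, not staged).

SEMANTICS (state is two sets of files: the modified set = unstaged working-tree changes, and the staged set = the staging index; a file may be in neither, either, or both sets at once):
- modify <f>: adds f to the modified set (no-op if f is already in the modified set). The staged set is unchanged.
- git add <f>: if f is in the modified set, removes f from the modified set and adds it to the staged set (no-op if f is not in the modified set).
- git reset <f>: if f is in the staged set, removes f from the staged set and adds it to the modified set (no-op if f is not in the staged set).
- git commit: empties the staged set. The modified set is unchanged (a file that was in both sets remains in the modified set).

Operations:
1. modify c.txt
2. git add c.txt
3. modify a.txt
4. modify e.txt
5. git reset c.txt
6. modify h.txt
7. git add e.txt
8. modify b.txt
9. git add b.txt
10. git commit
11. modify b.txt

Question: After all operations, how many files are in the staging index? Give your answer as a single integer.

After op 1 (modify c.txt): modified={c.txt} staged={none}
After op 2 (git add c.txt): modified={none} staged={c.txt}
After op 3 (modify a.txt): modified={a.txt} staged={c.txt}
After op 4 (modify e.txt): modified={a.txt, e.txt} staged={c.txt}
After op 5 (git reset c.txt): modified={a.txt, c.txt, e.txt} staged={none}
After op 6 (modify h.txt): modified={a.txt, c.txt, e.txt, h.txt} staged={none}
After op 7 (git add e.txt): modified={a.txt, c.txt, h.txt} staged={e.txt}
After op 8 (modify b.txt): modified={a.txt, b.txt, c.txt, h.txt} staged={e.txt}
After op 9 (git add b.txt): modified={a.txt, c.txt, h.txt} staged={b.txt, e.txt}
After op 10 (git commit): modified={a.txt, c.txt, h.txt} staged={none}
After op 11 (modify b.txt): modified={a.txt, b.txt, c.txt, h.txt} staged={none}
Final staged set: {none} -> count=0

Answer: 0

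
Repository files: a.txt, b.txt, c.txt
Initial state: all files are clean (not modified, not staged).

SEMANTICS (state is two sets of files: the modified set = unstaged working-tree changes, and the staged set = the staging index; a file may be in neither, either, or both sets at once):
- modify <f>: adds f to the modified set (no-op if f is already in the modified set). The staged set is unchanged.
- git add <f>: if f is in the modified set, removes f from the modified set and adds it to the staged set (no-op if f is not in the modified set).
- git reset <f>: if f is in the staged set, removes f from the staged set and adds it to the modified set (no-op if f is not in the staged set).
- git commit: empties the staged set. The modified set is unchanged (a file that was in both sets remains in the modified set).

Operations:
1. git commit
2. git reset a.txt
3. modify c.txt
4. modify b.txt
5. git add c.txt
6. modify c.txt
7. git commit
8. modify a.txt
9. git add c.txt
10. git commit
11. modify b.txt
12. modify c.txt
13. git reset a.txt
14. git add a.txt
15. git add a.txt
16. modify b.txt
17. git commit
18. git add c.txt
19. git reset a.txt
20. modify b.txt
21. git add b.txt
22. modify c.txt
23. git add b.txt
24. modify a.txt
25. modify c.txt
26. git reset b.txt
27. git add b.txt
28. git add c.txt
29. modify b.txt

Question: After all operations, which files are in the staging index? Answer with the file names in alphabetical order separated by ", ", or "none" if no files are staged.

After op 1 (git commit): modified={none} staged={none}
After op 2 (git reset a.txt): modified={none} staged={none}
After op 3 (modify c.txt): modified={c.txt} staged={none}
After op 4 (modify b.txt): modified={b.txt, c.txt} staged={none}
After op 5 (git add c.txt): modified={b.txt} staged={c.txt}
After op 6 (modify c.txt): modified={b.txt, c.txt} staged={c.txt}
After op 7 (git commit): modified={b.txt, c.txt} staged={none}
After op 8 (modify a.txt): modified={a.txt, b.txt, c.txt} staged={none}
After op 9 (git add c.txt): modified={a.txt, b.txt} staged={c.txt}
After op 10 (git commit): modified={a.txt, b.txt} staged={none}
After op 11 (modify b.txt): modified={a.txt, b.txt} staged={none}
After op 12 (modify c.txt): modified={a.txt, b.txt, c.txt} staged={none}
After op 13 (git reset a.txt): modified={a.txt, b.txt, c.txt} staged={none}
After op 14 (git add a.txt): modified={b.txt, c.txt} staged={a.txt}
After op 15 (git add a.txt): modified={b.txt, c.txt} staged={a.txt}
After op 16 (modify b.txt): modified={b.txt, c.txt} staged={a.txt}
After op 17 (git commit): modified={b.txt, c.txt} staged={none}
After op 18 (git add c.txt): modified={b.txt} staged={c.txt}
After op 19 (git reset a.txt): modified={b.txt} staged={c.txt}
After op 20 (modify b.txt): modified={b.txt} staged={c.txt}
After op 21 (git add b.txt): modified={none} staged={b.txt, c.txt}
After op 22 (modify c.txt): modified={c.txt} staged={b.txt, c.txt}
After op 23 (git add b.txt): modified={c.txt} staged={b.txt, c.txt}
After op 24 (modify a.txt): modified={a.txt, c.txt} staged={b.txt, c.txt}
After op 25 (modify c.txt): modified={a.txt, c.txt} staged={b.txt, c.txt}
After op 26 (git reset b.txt): modified={a.txt, b.txt, c.txt} staged={c.txt}
After op 27 (git add b.txt): modified={a.txt, c.txt} staged={b.txt, c.txt}
After op 28 (git add c.txt): modified={a.txt} staged={b.txt, c.txt}
After op 29 (modify b.txt): modified={a.txt, b.txt} staged={b.txt, c.txt}

Answer: b.txt, c.txt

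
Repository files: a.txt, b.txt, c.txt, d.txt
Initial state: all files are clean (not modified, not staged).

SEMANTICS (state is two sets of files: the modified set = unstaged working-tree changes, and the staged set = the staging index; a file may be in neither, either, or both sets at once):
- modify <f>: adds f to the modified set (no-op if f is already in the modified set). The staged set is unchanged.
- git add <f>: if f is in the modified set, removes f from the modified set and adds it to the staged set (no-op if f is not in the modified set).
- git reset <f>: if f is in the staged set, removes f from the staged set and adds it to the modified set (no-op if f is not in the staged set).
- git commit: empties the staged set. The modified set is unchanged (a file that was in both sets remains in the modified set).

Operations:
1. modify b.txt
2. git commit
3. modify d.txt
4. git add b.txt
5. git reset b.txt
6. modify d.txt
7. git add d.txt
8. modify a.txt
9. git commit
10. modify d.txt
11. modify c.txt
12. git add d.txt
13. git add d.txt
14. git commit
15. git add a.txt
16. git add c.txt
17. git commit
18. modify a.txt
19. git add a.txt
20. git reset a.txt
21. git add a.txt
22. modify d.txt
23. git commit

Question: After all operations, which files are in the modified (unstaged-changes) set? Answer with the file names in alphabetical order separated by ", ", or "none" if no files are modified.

Answer: b.txt, d.txt

Derivation:
After op 1 (modify b.txt): modified={b.txt} staged={none}
After op 2 (git commit): modified={b.txt} staged={none}
After op 3 (modify d.txt): modified={b.txt, d.txt} staged={none}
After op 4 (git add b.txt): modified={d.txt} staged={b.txt}
After op 5 (git reset b.txt): modified={b.txt, d.txt} staged={none}
After op 6 (modify d.txt): modified={b.txt, d.txt} staged={none}
After op 7 (git add d.txt): modified={b.txt} staged={d.txt}
After op 8 (modify a.txt): modified={a.txt, b.txt} staged={d.txt}
After op 9 (git commit): modified={a.txt, b.txt} staged={none}
After op 10 (modify d.txt): modified={a.txt, b.txt, d.txt} staged={none}
After op 11 (modify c.txt): modified={a.txt, b.txt, c.txt, d.txt} staged={none}
After op 12 (git add d.txt): modified={a.txt, b.txt, c.txt} staged={d.txt}
After op 13 (git add d.txt): modified={a.txt, b.txt, c.txt} staged={d.txt}
After op 14 (git commit): modified={a.txt, b.txt, c.txt} staged={none}
After op 15 (git add a.txt): modified={b.txt, c.txt} staged={a.txt}
After op 16 (git add c.txt): modified={b.txt} staged={a.txt, c.txt}
After op 17 (git commit): modified={b.txt} staged={none}
After op 18 (modify a.txt): modified={a.txt, b.txt} staged={none}
After op 19 (git add a.txt): modified={b.txt} staged={a.txt}
After op 20 (git reset a.txt): modified={a.txt, b.txt} staged={none}
After op 21 (git add a.txt): modified={b.txt} staged={a.txt}
After op 22 (modify d.txt): modified={b.txt, d.txt} staged={a.txt}
After op 23 (git commit): modified={b.txt, d.txt} staged={none}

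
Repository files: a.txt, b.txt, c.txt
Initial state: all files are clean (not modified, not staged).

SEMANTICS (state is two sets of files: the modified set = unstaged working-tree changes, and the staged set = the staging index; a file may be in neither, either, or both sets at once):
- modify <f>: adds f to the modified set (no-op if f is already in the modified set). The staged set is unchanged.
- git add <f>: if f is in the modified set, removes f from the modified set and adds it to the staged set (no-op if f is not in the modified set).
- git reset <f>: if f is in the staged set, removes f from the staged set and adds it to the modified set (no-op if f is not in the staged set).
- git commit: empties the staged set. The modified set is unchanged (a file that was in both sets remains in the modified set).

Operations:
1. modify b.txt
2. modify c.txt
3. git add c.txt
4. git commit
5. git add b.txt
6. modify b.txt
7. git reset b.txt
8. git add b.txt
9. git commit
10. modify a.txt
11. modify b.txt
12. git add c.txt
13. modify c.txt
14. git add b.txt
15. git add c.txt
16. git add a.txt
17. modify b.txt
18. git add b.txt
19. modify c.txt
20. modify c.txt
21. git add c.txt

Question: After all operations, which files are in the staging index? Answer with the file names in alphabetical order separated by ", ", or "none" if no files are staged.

Answer: a.txt, b.txt, c.txt

Derivation:
After op 1 (modify b.txt): modified={b.txt} staged={none}
After op 2 (modify c.txt): modified={b.txt, c.txt} staged={none}
After op 3 (git add c.txt): modified={b.txt} staged={c.txt}
After op 4 (git commit): modified={b.txt} staged={none}
After op 5 (git add b.txt): modified={none} staged={b.txt}
After op 6 (modify b.txt): modified={b.txt} staged={b.txt}
After op 7 (git reset b.txt): modified={b.txt} staged={none}
After op 8 (git add b.txt): modified={none} staged={b.txt}
After op 9 (git commit): modified={none} staged={none}
After op 10 (modify a.txt): modified={a.txt} staged={none}
After op 11 (modify b.txt): modified={a.txt, b.txt} staged={none}
After op 12 (git add c.txt): modified={a.txt, b.txt} staged={none}
After op 13 (modify c.txt): modified={a.txt, b.txt, c.txt} staged={none}
After op 14 (git add b.txt): modified={a.txt, c.txt} staged={b.txt}
After op 15 (git add c.txt): modified={a.txt} staged={b.txt, c.txt}
After op 16 (git add a.txt): modified={none} staged={a.txt, b.txt, c.txt}
After op 17 (modify b.txt): modified={b.txt} staged={a.txt, b.txt, c.txt}
After op 18 (git add b.txt): modified={none} staged={a.txt, b.txt, c.txt}
After op 19 (modify c.txt): modified={c.txt} staged={a.txt, b.txt, c.txt}
After op 20 (modify c.txt): modified={c.txt} staged={a.txt, b.txt, c.txt}
After op 21 (git add c.txt): modified={none} staged={a.txt, b.txt, c.txt}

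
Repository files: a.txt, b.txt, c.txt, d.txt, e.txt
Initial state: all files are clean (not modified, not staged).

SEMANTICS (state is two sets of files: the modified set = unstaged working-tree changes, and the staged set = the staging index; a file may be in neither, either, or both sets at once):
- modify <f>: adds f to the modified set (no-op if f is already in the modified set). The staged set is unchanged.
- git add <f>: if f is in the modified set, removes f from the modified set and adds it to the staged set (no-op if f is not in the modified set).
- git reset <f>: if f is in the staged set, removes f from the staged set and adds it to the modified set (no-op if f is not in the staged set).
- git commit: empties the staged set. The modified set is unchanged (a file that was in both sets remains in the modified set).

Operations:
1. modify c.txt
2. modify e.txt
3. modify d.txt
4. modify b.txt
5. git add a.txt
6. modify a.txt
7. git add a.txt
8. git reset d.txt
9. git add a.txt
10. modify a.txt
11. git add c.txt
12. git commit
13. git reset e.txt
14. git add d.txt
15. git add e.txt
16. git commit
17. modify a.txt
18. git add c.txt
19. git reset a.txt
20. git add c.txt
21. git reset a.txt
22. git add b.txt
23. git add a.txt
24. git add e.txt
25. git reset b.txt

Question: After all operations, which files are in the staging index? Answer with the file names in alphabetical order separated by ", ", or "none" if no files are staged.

Answer: a.txt

Derivation:
After op 1 (modify c.txt): modified={c.txt} staged={none}
After op 2 (modify e.txt): modified={c.txt, e.txt} staged={none}
After op 3 (modify d.txt): modified={c.txt, d.txt, e.txt} staged={none}
After op 4 (modify b.txt): modified={b.txt, c.txt, d.txt, e.txt} staged={none}
After op 5 (git add a.txt): modified={b.txt, c.txt, d.txt, e.txt} staged={none}
After op 6 (modify a.txt): modified={a.txt, b.txt, c.txt, d.txt, e.txt} staged={none}
After op 7 (git add a.txt): modified={b.txt, c.txt, d.txt, e.txt} staged={a.txt}
After op 8 (git reset d.txt): modified={b.txt, c.txt, d.txt, e.txt} staged={a.txt}
After op 9 (git add a.txt): modified={b.txt, c.txt, d.txt, e.txt} staged={a.txt}
After op 10 (modify a.txt): modified={a.txt, b.txt, c.txt, d.txt, e.txt} staged={a.txt}
After op 11 (git add c.txt): modified={a.txt, b.txt, d.txt, e.txt} staged={a.txt, c.txt}
After op 12 (git commit): modified={a.txt, b.txt, d.txt, e.txt} staged={none}
After op 13 (git reset e.txt): modified={a.txt, b.txt, d.txt, e.txt} staged={none}
After op 14 (git add d.txt): modified={a.txt, b.txt, e.txt} staged={d.txt}
After op 15 (git add e.txt): modified={a.txt, b.txt} staged={d.txt, e.txt}
After op 16 (git commit): modified={a.txt, b.txt} staged={none}
After op 17 (modify a.txt): modified={a.txt, b.txt} staged={none}
After op 18 (git add c.txt): modified={a.txt, b.txt} staged={none}
After op 19 (git reset a.txt): modified={a.txt, b.txt} staged={none}
After op 20 (git add c.txt): modified={a.txt, b.txt} staged={none}
After op 21 (git reset a.txt): modified={a.txt, b.txt} staged={none}
After op 22 (git add b.txt): modified={a.txt} staged={b.txt}
After op 23 (git add a.txt): modified={none} staged={a.txt, b.txt}
After op 24 (git add e.txt): modified={none} staged={a.txt, b.txt}
After op 25 (git reset b.txt): modified={b.txt} staged={a.txt}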